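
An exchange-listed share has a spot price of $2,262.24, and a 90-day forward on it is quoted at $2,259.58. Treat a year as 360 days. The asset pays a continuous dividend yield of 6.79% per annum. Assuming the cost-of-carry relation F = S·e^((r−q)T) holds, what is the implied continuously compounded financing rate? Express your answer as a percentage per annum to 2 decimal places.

6.32%

From F = S·e^((r−q)T): (r − q) = ln(F/S)/T
ln(2259.58/2262.24) = ln(0.998824) = -0.001177
(r − q) = -0.001177 / (90/360) = -0.004708
r = ln(F/S)/T + q = -0.004708 + 0.0679 = 0.063192
r = 6.32%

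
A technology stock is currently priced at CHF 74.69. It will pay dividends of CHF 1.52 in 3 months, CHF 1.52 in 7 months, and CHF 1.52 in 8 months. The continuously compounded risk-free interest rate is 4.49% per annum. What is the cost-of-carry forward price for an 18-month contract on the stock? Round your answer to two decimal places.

CHF 75.12

PV(dividends) I = 1.52·e^(−0.0449·3/12) + 1.52·e^(−0.0449·7/12) + 1.52·e^(−0.0449·8/12)
I = 1.5030 + 1.4807 + 1.4752 = 4.4589
F = (S − I)·e^(rT) = (74.69 − 4.4589) · e^(0.0449·18/12)
= 70.2311 · e^0.067350 = 70.2311 × 1.069670 = CHF 75.12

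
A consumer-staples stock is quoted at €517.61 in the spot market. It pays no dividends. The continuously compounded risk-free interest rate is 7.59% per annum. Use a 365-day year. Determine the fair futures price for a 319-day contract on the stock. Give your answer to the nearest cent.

€553.11

F = S·e^(rT) = 517.61 · e^(0.0759 × 319/365)
= 517.61 · e^0.066335 = 517.61 × 1.068585
F = €553.11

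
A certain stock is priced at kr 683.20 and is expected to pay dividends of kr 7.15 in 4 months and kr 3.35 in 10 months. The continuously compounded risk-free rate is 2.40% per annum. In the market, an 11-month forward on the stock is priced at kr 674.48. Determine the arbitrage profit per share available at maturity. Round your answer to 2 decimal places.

kr 13.31 per share

PV(dividends) I = 7.15·e^(−0.0240·4/12) + 3.35·e^(−0.0240·10/12) = 10.3767
Fair forward F* = (S − I)·e^(rT) = (683.20 − 10.3767)·e^0.022000 = 672.8233 × 1.022244 = 687.7896
Market kr 674.48 < fair 687.7896: forward underpriced → reverse cash-and-carry (short the stock, invest proceeds at r, pay the dividends, go long the forward).
Profit at T = |F_mkt − F*| = |674.48 − 687.7896| = kr 13.31 per share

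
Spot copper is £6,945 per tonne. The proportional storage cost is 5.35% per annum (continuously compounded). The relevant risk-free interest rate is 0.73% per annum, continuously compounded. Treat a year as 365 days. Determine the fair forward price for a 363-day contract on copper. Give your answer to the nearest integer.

Net carry = r + u − y = 0.0073 + 0.0535 − 0.0000 = 0.0608
F = S·e^((r+u−y)T) = 6945 · e^(0.0608 × 363/365) = 6945 · e^0.060467
= 6945 × 1.062333 = £7,378 per tonne

£7,378 per tonne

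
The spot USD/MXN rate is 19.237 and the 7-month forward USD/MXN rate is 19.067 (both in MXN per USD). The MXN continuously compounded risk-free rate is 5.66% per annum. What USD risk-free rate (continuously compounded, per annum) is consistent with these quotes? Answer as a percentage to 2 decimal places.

7.18%

F = S·e^((r_MXN − r_USD)T) ⇒ r_USD = r_MXN − ln(F/S)/T
ln(19.067/19.237) = -0.008876; /(7/12) = -0.015216
r_USD = 0.0566 + 0.015216 = 0.071816
r_USD = 7.18%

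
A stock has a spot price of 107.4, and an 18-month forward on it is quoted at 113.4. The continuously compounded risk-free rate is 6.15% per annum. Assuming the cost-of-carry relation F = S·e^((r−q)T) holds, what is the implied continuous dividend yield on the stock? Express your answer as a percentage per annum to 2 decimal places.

2.53%

From F = S·e^((r−q)T): (r − q) = ln(F/S)/T
ln(113.4/107.4) = ln(1.055866) = 0.054361
(r − q) = 0.054361 / (18/12) = 0.036241
q = r − ln(F/S)/T = 0.0615 − 0.036241 = 0.025259
q = 2.53%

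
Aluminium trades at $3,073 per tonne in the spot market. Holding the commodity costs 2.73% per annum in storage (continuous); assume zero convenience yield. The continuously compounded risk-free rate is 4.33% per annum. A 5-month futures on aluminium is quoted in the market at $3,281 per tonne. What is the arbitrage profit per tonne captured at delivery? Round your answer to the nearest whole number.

$116 per tonne

Fair futures: F* = S·e^(carry·T), with carry = (r + u) = 0.0433 + 0.0273 = 0.0706
F* = 3073 · e^(0.0706 × 5/12) = 3073 · e^0.029417 = 3073 × 1.029854 = $3164.7413
Market $3281 > fair $3164.7413: forward overpriced → cash-and-carry (buy spot, short the forward).
At maturity, profit = |F_mkt − F*| = |3281 − 3164.7413| = $116 per tonne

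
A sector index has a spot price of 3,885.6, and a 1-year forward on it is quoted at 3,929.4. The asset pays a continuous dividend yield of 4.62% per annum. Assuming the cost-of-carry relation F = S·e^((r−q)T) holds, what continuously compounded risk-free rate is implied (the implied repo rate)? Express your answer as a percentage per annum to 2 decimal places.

From F = S·e^((r−q)T): (r − q) = ln(F/S)/T
ln(3929.4/3885.6) = ln(1.011272) = 0.011209
(r − q) = 0.011209 / (12/12) = 0.011209
r = ln(F/S)/T + q = 0.011209 + 0.0462 = 0.057409
r = 5.74%

5.74%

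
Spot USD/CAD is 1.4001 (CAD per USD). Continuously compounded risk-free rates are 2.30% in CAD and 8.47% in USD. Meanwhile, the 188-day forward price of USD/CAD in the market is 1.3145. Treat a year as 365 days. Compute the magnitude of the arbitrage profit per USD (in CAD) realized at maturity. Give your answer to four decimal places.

Fair forward: F* = S·e^(carry·T), with carry = (r_CAD − r_USD) = 0.0230 − 0.0847 = -0.0617
F* = 1.4001 · e^(-0.0617 × 188/365) = 1.4001 · e^-0.031780 = 1.4001 × 0.968720 = 1.3563
Market 1.3145 < fair 1.3563: forward underpriced → reverse cash-and-carry (short spot, go long the forward).
At maturity, profit = |F_mkt − F*| = |1.3145 − 1.3563| = 0.0418 per USD (in CAD)

0.0418 per USD (in CAD)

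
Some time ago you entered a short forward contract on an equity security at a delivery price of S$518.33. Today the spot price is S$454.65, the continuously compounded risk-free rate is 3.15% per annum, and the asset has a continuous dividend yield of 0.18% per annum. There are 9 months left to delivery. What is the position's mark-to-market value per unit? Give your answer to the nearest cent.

Current fair forward for the remaining 9 months: F = S·e^((r − q)·T), (r − q) = 0.0315 − 0.0018 = 0.0297
F = 454.65 · e^(0.0297 × 9/12) = 454.65 × 1.022525 = 464.8910
Value of long forward = (F − K)·e^(−rT) = (464.8910 − 518.33) · e^(−0.0315·9/12)
= -53.4390 × 0.976652 = -52.19
Short position value = −(long value) = S$52.19

S$52.19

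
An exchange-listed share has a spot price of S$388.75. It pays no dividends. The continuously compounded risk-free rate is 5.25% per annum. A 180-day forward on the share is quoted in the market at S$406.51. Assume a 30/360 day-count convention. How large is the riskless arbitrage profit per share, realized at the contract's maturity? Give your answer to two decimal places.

S$7.42 per share

Fair forward: F* = S·e^(carry·T), with carry = r = 0.0525
F* = 388.75 · e^(0.0525 × 180/360) = 388.75 · e^0.026250 = 388.75 × 1.026598 = S$399.0900
Market S$406.51 > fair S$399.0900: forward overpriced → cash-and-carry (buy spot, short the forward).
At maturity, profit = |F_mkt − F*| = |406.51 − 399.0900| = S$7.42 per share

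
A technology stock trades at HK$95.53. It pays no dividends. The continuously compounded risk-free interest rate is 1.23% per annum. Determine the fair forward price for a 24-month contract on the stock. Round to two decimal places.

HK$97.91

F = S·e^(rT) = 95.53 · e^(0.0123 × 24/12)
= 95.53 · e^0.024600 = 95.53 × 1.024905
F = HK$97.91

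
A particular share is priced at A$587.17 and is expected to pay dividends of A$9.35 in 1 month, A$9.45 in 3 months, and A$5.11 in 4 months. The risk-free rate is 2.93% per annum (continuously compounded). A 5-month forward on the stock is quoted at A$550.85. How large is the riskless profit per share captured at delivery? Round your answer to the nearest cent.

A$19.47 per share

PV(dividends) I = 9.35·e^(−0.0293·1/12) + 9.45·e^(−0.0293·3/12) + 5.11·e^(−0.0293·4/12) = 23.7686
Fair forward F* = (S − I)·e^(rT) = (587.17 − 23.7686)·e^0.012208 = 563.4014 × 1.012283 = 570.3217
Market A$550.85 < fair 570.3217: forward underpriced → reverse cash-and-carry (short the stock, invest proceeds at r, pay the dividends, go long the forward).
Profit at T = |F_mkt − F*| = |550.85 − 570.3217| = A$19.47 per share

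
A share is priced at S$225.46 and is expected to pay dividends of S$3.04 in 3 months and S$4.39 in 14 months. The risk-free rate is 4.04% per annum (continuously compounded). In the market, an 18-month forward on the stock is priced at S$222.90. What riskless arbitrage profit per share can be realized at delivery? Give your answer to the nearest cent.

S$9.00 per share

PV(dividends) I = 3.04·e^(−0.0404·3/12) + 4.39·e^(−0.0404·14/12) = 7.1973
Fair forward F* = (S − I)·e^(rT) = (225.46 − 7.1973)·e^0.060600 = 218.2627 × 1.062474 = 231.8984
Market S$222.90 < fair 231.8984: forward underpriced → reverse cash-and-carry (short the stock, invest proceeds at r, pay the dividends, go long the forward).
Profit at T = |F_mkt − F*| = |222.90 − 231.8984| = S$9.00 per share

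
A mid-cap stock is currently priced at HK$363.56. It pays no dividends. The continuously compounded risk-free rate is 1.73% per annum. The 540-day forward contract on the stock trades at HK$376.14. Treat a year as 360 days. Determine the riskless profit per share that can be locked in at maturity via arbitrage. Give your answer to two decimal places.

HK$3.02 per share

Fair forward: F* = S·e^(carry·T), with carry = r = 0.0173
F* = 363.56 · e^(0.0173 × 540/360) = 363.56 · e^0.025950 = 363.56 × 1.026290 = HK$373.1180
Market HK$376.14 > fair HK$373.1180: forward overpriced → cash-and-carry (buy spot, short the forward).
At maturity, profit = |F_mkt − F*| = |376.14 − 373.1180| = HK$3.02 per share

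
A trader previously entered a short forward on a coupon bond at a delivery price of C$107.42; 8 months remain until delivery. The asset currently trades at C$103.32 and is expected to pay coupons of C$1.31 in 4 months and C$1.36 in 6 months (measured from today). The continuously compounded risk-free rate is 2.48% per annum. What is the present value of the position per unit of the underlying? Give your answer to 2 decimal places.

C$4.98

PV(remaining coupons) I = 1.31·e^(−0.0248·4/12) + 1.36·e^(−0.0248·6/12) = 2.6425
Current forward F = (S − I)·e^(rT) = (103.32 − 2.6425)·e^(0.0248·8/12) = 100.6775 × 1.016671 = 102.3559
Value (long) = (F − K)·e^(−rT) = (102.3559 − 107.42) × 0.983603 = -4.9811
Short position value = −(long value) = C$4.98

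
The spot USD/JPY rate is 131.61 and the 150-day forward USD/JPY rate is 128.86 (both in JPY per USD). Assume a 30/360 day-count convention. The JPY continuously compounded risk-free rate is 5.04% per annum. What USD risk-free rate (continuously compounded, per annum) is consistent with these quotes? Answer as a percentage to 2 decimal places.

10.11%

F = S·e^((r_JPY − r_USD)T) ⇒ r_USD = r_JPY − ln(F/S)/T
ln(128.86/131.61) = -0.021116; /(150/360) = -0.050678
r_USD = 0.0504 + 0.050678 = 0.101078
r_USD = 10.11%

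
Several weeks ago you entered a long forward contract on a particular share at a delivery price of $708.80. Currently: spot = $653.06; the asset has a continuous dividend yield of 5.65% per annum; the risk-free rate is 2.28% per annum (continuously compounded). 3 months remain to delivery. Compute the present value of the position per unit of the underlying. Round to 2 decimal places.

Current fair forward for the remaining 3 months: F = S·e^((r − q)·T), (r − q) = 0.0228 − 0.0565 = -0.0337
F = 653.06 · e^(-0.0337 × 3/12) = 653.06 × 0.991610 = 647.5808
Value of long forward = (F − K)·e^(−rT) = (647.5808 − 708.80) · e^(−0.0228·3/12)
= -61.2192 × 0.994316 = -60.87

-$60.87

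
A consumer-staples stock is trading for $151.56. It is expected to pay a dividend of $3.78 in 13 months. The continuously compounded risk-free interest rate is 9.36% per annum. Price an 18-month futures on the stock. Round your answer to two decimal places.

PV(dividends) I = 3.78·e^(−0.0936·13/12)
I = 3.4155
F = (S − I)·e^(rT) = (151.56 − 3.4155) · e^(0.0936·18/12)
= 148.1445 · e^0.140400 = 148.1445 × 1.150734 = $170.47

$170.47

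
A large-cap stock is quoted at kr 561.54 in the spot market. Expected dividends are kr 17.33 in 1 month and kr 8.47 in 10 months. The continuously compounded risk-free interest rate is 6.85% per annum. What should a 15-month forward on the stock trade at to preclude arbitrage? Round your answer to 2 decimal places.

PV(dividends) I = 17.33·e^(−0.0685·1/12) + 8.47·e^(−0.0685·10/12)
I = 17.2314 + 8.0000 = 25.2314
F = (S − I)·e^(rT) = (561.54 − 25.2314) · e^(0.0685·15/12)
= 536.3086 · e^0.085625 = 536.3086 × 1.089398 = kr 584.25

kr 584.25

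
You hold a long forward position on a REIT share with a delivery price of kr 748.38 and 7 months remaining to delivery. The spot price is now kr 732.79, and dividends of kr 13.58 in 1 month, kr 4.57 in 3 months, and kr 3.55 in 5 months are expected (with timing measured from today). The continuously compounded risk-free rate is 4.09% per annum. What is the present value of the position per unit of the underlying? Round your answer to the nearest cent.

PV(remaining dividends) I = 13.58·e^(−0.0409·1/12) + 4.57·e^(−0.0409·3/12) + 3.55·e^(−0.0409·5/12) = 21.5473
Current forward F = (S − I)·e^(rT) = (732.79 − 21.5473)·e^(0.0409·7/12) = 711.2427 × 1.024145 = 728.4157
Value (long) = (F − K)·e^(−rT) = (728.4157 − 748.38) × 0.976424 = -19.4936
Value = -kr 19.49

-kr 19.49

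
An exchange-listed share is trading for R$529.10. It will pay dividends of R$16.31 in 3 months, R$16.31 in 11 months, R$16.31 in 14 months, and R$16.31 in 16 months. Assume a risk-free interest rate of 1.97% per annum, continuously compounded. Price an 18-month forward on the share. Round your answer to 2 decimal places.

PV(dividends) I = 16.31·e^(−0.0197·3/12) + 16.31·e^(−0.0197·11/12) + 16.31·e^(−0.0197·14/12) + 16.31·e^(−0.0197·16/12)
I = 16.2299 + 16.0181 + 15.9394 + 15.8872 = 64.0746
F = (S − I)·e^(rT) = (529.10 − 64.0746) · e^(0.0197·18/12)
= 465.0254 · e^0.029550 = 465.0254 × 1.029991 = R$478.97

R$478.97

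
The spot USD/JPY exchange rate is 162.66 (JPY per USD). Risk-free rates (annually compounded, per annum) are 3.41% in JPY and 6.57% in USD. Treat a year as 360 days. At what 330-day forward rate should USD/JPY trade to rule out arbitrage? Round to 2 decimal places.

By covered interest parity, F = S · (1+r_JPY)^T / (1+r_USD)^T
= 162.66 × 1.031214 / 1.060064 = 162.66 × 0.972785
F = 158.23 JPY per USD

158.23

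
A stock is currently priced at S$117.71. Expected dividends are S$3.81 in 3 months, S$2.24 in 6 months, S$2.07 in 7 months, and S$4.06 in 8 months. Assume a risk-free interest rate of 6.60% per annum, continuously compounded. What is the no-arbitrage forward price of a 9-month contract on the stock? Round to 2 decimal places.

PV(dividends) I = 3.81·e^(−0.0660·3/12) + 2.24·e^(−0.0660·6/12) + 2.07·e^(−0.0660·7/12) + 4.06·e^(−0.0660·8/12)
I = 3.7477 + 2.1673 + 1.9918 + 3.8852 = 11.7920
F = (S − I)·e^(rT) = (117.71 − 11.7920) · e^(0.0660·9/12)
= 105.9180 · e^0.049500 = 105.9180 × 1.050746 = S$111.29

S$111.29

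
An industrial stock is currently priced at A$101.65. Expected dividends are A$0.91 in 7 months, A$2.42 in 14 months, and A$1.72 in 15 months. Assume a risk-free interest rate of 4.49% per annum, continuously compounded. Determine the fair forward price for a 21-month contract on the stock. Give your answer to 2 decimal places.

A$104.76

PV(dividends) I = 0.91·e^(−0.0449·7/12) + 2.42·e^(−0.0449·14/12) + 1.72·e^(−0.0449·15/12)
I = 0.8865 + 2.2965 + 1.6261 = 4.8091
F = (S − I)·e^(rT) = (101.65 − 4.8091) · e^(0.0449·21/12)
= 96.8409 · e^0.078575 = 96.8409 × 1.081744 = A$104.76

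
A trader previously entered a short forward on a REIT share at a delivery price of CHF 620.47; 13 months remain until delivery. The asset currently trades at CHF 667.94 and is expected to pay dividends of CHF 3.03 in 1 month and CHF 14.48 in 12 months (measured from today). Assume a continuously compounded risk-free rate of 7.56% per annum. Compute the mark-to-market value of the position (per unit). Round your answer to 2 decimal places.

PV(remaining dividends) I = 3.03·e^(−0.0756·1/12) + 14.48·e^(−0.0756·12/12) = 16.4366
Current forward F = (S − I)·e^(rT) = (667.94 − 16.4366)·e^(0.0756·13/12) = 651.5034 × 1.085347 = 707.1073
Value (long) = (F − K)·e^(−rT) = (707.1073 − 620.47) × 0.921364 = 79.8245
Short position value = −(long value) = -CHF 79.82

-CHF 79.82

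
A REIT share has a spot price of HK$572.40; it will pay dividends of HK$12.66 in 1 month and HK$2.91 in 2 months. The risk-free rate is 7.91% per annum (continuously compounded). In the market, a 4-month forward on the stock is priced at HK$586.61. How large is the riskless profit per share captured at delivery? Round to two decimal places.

HK$14.78 per share

PV(dividends) I = 12.66·e^(−0.0791·1/12) + 2.91·e^(−0.0791·2/12) = 15.4487
Fair forward F* = (S − I)·e^(rT) = (572.40 − 15.4487)·e^0.026367 = 556.9513 × 1.026718 = 571.8319
Market HK$586.61 > fair 571.8319: forward overpriced → cash-and-carry (borrow at r, buy the stock and collect the dividends, short the forward).
Profit at T = |F_mkt − F*| = |586.61 − 571.8319| = HK$14.78 per share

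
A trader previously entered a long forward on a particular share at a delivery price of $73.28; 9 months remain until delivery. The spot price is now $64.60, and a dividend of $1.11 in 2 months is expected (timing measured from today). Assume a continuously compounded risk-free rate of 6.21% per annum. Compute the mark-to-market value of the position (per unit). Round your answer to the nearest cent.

PV(remaining dividends) I = 1.11·e^(−0.0621·2/12) = 1.0986
Current forward F = (S − I)·e^(rT) = (64.60 − 1.0986)·e^(0.0621·9/12) = 63.5014 × 1.047677 = 66.5290
Value (long) = (F − K)·e^(−rT) = (66.5290 − 73.28) × 0.954493 = -6.4438
Value = -$6.44

-$6.44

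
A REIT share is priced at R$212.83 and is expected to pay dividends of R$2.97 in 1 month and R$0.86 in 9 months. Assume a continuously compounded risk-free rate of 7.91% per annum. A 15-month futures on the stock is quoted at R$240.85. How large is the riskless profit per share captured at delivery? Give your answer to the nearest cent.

R$10.05 per share

PV(dividends) I = 2.97·e^(−0.0791·1/12) + 0.86·e^(−0.0791·9/12) = 3.7610
Fair futures F* = (S − I)·e^(rT) = (212.83 − 3.7610)·e^0.098875 = 209.0690 × 1.103928 = 230.7971
Market R$240.85 > fair 230.7971: forward overpriced → cash-and-carry (borrow at r, buy the stock and collect the dividends, short the forward).
Profit at T = |F_mkt − F*| = |240.85 − 230.7971| = R$10.05 per share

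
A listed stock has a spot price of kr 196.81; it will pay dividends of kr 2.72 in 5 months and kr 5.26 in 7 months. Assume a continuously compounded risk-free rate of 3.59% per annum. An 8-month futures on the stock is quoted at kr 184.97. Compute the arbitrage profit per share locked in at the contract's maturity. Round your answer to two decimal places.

kr 8.59 per share

PV(dividends) I = 2.72·e^(−0.0359·5/12) + 5.26·e^(−0.0359·7/12) = 7.8306
Fair futures F* = (S − I)·e^(rT) = (196.81 − 7.8306)·e^0.023933 = 188.9794 × 1.024222 = 193.5569
Market kr 184.97 < fair 193.5569: forward underpriced → reverse cash-and-carry (short the stock, invest proceeds at r, pay the dividends, go long the forward).
Profit at T = |F_mkt − F*| = |184.97 − 193.5569| = kr 8.59 per share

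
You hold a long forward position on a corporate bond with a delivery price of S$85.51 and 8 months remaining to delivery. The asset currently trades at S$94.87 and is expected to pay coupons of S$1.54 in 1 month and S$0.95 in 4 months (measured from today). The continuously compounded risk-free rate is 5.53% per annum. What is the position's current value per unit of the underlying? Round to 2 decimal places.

PV(remaining coupons) I = 1.54·e^(−0.0553·1/12) + 0.95·e^(−0.0553·4/12) = 2.4656
Current forward F = (S − I)·e^(rT) = (94.87 − 2.4656)·e^(0.0553·8/12) = 92.4044 × 1.037555 = 95.8746
Value (long) = (F − K)·e^(−rT) = (95.8746 − 85.51) × 0.963805 = 9.9895
Value = S$9.99

S$9.99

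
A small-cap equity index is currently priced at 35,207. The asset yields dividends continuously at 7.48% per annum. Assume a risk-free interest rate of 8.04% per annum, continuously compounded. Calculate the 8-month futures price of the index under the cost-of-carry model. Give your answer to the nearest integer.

35,339

F = S·e^((r − q)T) = 35207 · e^((0.0804 − 0.0748) × 8/12)
= 35207 · e^0.003733 = 35207 × 1.003740
F = 35,339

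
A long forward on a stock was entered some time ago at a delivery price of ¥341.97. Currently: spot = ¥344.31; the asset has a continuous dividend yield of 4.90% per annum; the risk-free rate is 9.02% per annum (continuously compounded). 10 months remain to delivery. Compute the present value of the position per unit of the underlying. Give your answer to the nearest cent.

¥13.33

Current fair forward for the remaining 10 months: F = S·e^((r − q)·T), (r − q) = 0.0902 − 0.0490 = 0.0412
F = 344.31 · e^(0.0412 × 10/12) = 344.31 × 1.034930 = 356.3367
Value of long forward = (F − K)·e^(−rT) = (356.3367 − 341.97) · e^(−0.0902·10/12)
= 14.3667 × 0.927589 = 13.33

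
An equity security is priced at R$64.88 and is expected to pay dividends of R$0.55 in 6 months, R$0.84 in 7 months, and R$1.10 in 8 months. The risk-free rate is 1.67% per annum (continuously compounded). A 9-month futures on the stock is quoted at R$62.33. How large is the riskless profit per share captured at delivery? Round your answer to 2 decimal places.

PV(dividends) I = 0.55·e^(−0.0167·6/12) + 0.84·e^(−0.0167·7/12) + 1.10·e^(−0.0167·8/12) = 2.4651
Fair futures F* = (S − I)·e^(rT) = (64.88 − 2.4651)·e^0.012525 = 62.4149 × 1.012604 = 63.2016
Market R$62.33 < fair 63.2016: forward underpriced → reverse cash-and-carry (short the stock, invest proceeds at r, pay the dividends, go long the forward).
Profit at T = |F_mkt − F*| = |62.33 − 63.2016| = R$0.87 per share

R$0.87 per share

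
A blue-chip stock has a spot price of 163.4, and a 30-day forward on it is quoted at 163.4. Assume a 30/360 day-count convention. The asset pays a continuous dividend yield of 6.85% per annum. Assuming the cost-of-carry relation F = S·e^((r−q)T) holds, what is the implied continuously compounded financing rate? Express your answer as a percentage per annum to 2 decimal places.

From F = S·e^((r−q)T): (r − q) = ln(F/S)/T
ln(163.4/163.4) = ln(1.000000) = 0.000000
(r − q) = 0.000000 / (30/360) = 0.000000
r = ln(F/S)/T + q = 0.000000 + 0.0685 = 0.068500
r = 6.85%

6.85%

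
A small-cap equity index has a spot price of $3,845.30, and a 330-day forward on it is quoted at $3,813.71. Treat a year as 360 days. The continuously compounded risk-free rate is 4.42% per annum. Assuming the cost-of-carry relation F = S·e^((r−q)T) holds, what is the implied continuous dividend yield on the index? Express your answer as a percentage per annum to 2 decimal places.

From F = S·e^((r−q)T): (r − q) = ln(F/S)/T
ln(3813.71/3845.30) = ln(0.991785) = -0.008249
(r − q) = -0.008249 / (330/360) = -0.008999
q = r − ln(F/S)/T = 0.0442 + 0.008999 = 0.053199
q = 5.32%

5.32%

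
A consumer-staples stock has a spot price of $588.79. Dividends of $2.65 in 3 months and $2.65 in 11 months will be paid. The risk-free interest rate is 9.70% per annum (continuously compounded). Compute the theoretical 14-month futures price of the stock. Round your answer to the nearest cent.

PV(dividends) I = 2.65·e^(−0.0970·3/12) + 2.65·e^(−0.0970·11/12)
I = 2.5865 + 2.4245 = 5.0110
F = (S − I)·e^(rT) = (588.79 − 5.0110) · e^(0.0970·14/12)
= 583.7790 · e^0.113167 = 583.7790 × 1.119819 = $653.73

$653.73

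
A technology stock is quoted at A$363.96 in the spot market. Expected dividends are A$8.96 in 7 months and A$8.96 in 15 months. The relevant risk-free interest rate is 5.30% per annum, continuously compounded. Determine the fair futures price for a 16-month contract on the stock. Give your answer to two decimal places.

A$372.29

PV(dividends) I = 8.96·e^(−0.0530·7/12) + 8.96·e^(−0.0530·15/12)
I = 8.6872 + 8.3856 = 17.0728
F = (S − I)·e^(rT) = (363.96 − 17.0728) · e^(0.0530·16/12)
= 346.8872 · e^0.070667 = 346.8872 × 1.073224 = A$372.29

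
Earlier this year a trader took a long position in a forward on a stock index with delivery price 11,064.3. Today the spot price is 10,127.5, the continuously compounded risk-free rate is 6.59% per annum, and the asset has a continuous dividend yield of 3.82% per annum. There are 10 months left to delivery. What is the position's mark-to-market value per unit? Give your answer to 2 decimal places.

-662.88

Current fair forward for the remaining 10 months: F = S·e^((r − q)·T), (r − q) = 0.0659 − 0.0382 = 0.0277
F = 10127.5 · e^(0.0277 × 10/12) = 10127.5 × 1.02335182 = 10363.9956
Value of long forward = (F − K)·e^(−rT) = (10363.9956 − 11064.3) · e^(−0.0659·10/12)
= -700.3044 × 0.94656403 = -662.88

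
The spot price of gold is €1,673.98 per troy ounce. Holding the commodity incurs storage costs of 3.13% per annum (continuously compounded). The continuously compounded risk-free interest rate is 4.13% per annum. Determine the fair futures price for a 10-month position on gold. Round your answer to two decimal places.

€1,778.38 per troy ounce

Net carry = r + u − y = 0.0413 + 0.0313 − 0.0000 = 0.0726
F = S·e^((r+u−y)T) = 1673.98 · e^(0.0726 × 10/12) = 1673.98 · e^0.06050000
= 1673.98 × 1.06236760 = €1,778.38 per troy ounce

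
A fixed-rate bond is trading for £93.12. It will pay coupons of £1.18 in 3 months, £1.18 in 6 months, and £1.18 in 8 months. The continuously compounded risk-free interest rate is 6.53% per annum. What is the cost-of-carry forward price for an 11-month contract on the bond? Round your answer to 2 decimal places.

PV(coupons) I = 1.18·e^(−0.0653·3/12) + 1.18·e^(−0.0653·6/12) + 1.18·e^(−0.0653·8/12)
I = 1.1609 + 1.1421 + 1.1297 = 3.4327
F = (S − I)·e^(rT) = (93.12 − 3.4327) · e^(0.0653·11/12)
= 89.6873 · e^0.059858 = 89.6873 × 1.061686 = £95.22

£95.22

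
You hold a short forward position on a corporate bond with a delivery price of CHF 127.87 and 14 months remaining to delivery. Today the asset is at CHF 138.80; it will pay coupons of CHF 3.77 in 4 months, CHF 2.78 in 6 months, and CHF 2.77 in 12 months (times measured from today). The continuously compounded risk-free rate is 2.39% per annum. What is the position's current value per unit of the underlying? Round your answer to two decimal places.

PV(remaining coupons) I = 3.77·e^(−0.0239·4/12) + 2.78·e^(−0.0239·6/12) + 2.77·e^(−0.0239·12/12) = 9.1916
Current forward F = (S − I)·e^(rT) = (138.80 − 9.1916)·e^(0.0239·14/12) = 129.6084 × 1.028276 = 133.2732
Value (long) = (F − K)·e^(−rT) = (133.2732 − 127.87) × 0.972502 = 5.2546
Short position value = −(long value) = -CHF 5.25

-CHF 5.25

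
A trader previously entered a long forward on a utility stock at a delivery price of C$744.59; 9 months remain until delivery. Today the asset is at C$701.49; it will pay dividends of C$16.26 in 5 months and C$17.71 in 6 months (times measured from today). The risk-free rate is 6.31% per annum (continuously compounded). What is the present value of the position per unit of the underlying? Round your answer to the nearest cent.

PV(remaining dividends) I = 16.26·e^(−0.0631·5/12) + 17.71·e^(−0.0631·6/12) = 32.9980
Current forward F = (S − I)·e^(rT) = (701.49 − 32.9980)·e^(0.0631·9/12) = 668.4920 × 1.048463 = 700.8891
Value (long) = (F − K)·e^(−rT) = (700.8891 − 744.59) × 0.953777 = -41.6809
Value = -C$41.68

-C$41.68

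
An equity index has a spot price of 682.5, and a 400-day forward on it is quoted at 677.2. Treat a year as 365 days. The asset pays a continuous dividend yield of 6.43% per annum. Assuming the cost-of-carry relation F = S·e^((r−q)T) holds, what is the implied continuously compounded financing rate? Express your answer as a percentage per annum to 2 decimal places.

5.72%

From F = S·e^((r−q)T): (r − q) = ln(F/S)/T
ln(677.2/682.5) = ln(0.992234) = -0.007796
(r − q) = -0.007796 / (400/365) = -0.007114
r = ln(F/S)/T + q = -0.007114 + 0.0643 = 0.057186
r = 5.72%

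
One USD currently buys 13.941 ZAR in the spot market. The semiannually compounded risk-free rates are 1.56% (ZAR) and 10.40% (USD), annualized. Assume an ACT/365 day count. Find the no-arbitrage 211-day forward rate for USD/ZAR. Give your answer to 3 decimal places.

By covered interest parity, F = S · (1+r_ZAR/2)^(2T) / (1+r_USD/2)^(2T)
= 13.941 × 1.009024 / 1.060361 = 13.941 × 0.951585
F = 13.266 ZAR per USD

13.266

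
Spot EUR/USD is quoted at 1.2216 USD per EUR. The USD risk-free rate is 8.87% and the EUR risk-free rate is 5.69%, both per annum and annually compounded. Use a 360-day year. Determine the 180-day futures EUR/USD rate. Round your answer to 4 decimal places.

1.2398

By covered interest parity, F = S · (1+r_USD)^T / (1+r_EUR)^T
= 1.2216 × 1.043408 / 1.028056 = 1.2216 × 1.014933
F = 1.2398 USD per EUR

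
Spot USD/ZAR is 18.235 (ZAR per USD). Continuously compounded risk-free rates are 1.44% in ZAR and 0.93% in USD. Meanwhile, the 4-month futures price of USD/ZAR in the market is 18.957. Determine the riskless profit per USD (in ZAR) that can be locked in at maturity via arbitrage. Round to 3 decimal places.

0.691 per USD (in ZAR)

Fair futures: F* = S·e^(carry·T), with carry = (r_ZAR − r_USD) = 0.0144 − 0.0093 = 0.0051
F* = 18.235 · e^(0.0051 × 4/12) = 18.235 · e^0.001700 = 18.235 × 1.001701 = 18.2660
Market 18.957 > fair 18.2660: forward overpriced → cash-and-carry (buy spot, short the forward).
At maturity, profit = |F_mkt − F*| = |18.957 − 18.2660| = 0.691 per USD (in ZAR)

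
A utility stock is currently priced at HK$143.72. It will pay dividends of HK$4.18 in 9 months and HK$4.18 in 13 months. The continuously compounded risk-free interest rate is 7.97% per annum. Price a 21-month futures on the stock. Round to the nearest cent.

HK$156.30

PV(dividends) I = 4.18·e^(−0.0797·9/12) + 4.18·e^(−0.0797·13/12)
I = 3.9375 + 3.8342 = 7.7717
F = (S − I)·e^(rT) = (143.72 − 7.7717) · e^(0.0797·21/12)
= 135.9483 · e^0.139475 = 135.9483 × 1.149670 = HK$156.30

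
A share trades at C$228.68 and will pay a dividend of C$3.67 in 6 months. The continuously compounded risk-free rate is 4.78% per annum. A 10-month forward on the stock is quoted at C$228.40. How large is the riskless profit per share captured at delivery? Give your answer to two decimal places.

C$5.84 per share

PV(dividends) I = 3.67·e^(−0.0478·6/12) = 3.5833
Fair forward F* = (S − I)·e^(rT) = (228.68 − 3.5833)·e^0.039833 = 225.0967 × 1.040637 = 234.2440
Market C$228.40 < fair 234.2440: forward underpriced → reverse cash-and-carry (short the stock, invest proceeds at r, pay the dividends, go long the forward).
Profit at T = |F_mkt − F*| = |228.40 − 234.2440| = C$5.84 per share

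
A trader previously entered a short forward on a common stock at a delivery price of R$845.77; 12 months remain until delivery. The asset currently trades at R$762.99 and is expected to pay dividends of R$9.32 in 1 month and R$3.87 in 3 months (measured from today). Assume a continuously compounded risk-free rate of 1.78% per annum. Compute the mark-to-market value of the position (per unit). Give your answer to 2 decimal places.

PV(remaining dividends) I = 9.32·e^(−0.0178·1/12) + 3.87·e^(−0.0178·3/12) = 13.1590
Current forward F = (S − I)·e^(rT) = (762.99 − 13.1590)·e^(0.0178·12/12) = 749.8310 × 1.017959 = 763.2972
Value (long) = (F − K)·e^(−rT) = (763.2972 − 845.77) × 0.982357 = -81.0177
Short position value = −(long value) = R$81.02

R$81.02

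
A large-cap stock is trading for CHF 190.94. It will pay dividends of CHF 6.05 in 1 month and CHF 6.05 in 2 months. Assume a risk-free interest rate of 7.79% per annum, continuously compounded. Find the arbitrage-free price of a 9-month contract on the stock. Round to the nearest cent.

CHF 189.72

PV(dividends) I = 6.05·e^(−0.0779·1/12) + 6.05·e^(−0.0779·2/12)
I = 6.0109 + 5.9720 = 11.9829
F = (S − I)·e^(rT) = (190.94 − 11.9829) · e^(0.0779·9/12)
= 178.9571 · e^0.058425 = 178.9571 × 1.060165 = CHF 189.72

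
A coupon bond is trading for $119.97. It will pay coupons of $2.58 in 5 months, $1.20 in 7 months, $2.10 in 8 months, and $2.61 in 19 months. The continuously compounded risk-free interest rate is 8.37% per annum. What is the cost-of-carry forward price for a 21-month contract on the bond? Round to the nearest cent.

PV(coupons) I = 2.58·e^(−0.0837·5/12) + 1.20·e^(−0.0837·7/12) + 2.10·e^(−0.0837·8/12) + 2.61·e^(−0.0837·19/12)
I = 2.4916 + 1.1428 + 1.9860 + 2.2860 = 7.9064
F = (S − I)·e^(rT) = (119.97 − 7.9064) · e^(0.0837·21/12)
= 112.0636 · e^0.146475 = 112.0636 × 1.157746 = $129.74

$129.74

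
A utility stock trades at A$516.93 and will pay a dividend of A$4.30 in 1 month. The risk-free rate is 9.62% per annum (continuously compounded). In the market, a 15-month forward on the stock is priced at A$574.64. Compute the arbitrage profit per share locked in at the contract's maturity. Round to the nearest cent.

A$3.53 per share

PV(dividends) I = 4.30·e^(−0.0962·1/12) = 4.2657
Fair forward F* = (S − I)·e^(rT) = (516.93 − 4.2657)·e^0.120250 = 512.6643 × 1.127779 = 578.1720
Market A$574.64 < fair 578.1720: forward underpriced → reverse cash-and-carry (short the stock, invest proceeds at r, pay the dividends, go long the forward).
Profit at T = |F_mkt − F*| = |574.64 − 578.1720| = A$3.53 per share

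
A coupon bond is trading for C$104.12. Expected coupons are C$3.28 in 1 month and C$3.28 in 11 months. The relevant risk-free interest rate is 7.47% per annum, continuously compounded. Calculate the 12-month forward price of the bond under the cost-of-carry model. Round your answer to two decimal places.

C$105.38

PV(coupons) I = 3.28·e^(−0.0747·1/12) + 3.28·e^(−0.0747·11/12)
I = 3.2596 + 3.0629 = 6.3225
F = (S − I)·e^(rT) = (104.12 − 6.3225) · e^(0.0747·12/12)
= 97.7975 · e^0.074700 = 97.7975 × 1.077561 = C$105.38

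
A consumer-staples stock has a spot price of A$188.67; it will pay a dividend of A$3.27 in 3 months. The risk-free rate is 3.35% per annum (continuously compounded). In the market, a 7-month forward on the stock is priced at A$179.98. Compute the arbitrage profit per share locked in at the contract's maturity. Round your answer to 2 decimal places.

PV(dividends) I = 3.27·e^(−0.0335·3/12) = 3.2427
Fair forward F* = (S − I)·e^(rT) = (188.67 − 3.2427)·e^0.019542 = 185.4273 × 1.019734 = 189.0865
Market A$179.98 < fair 189.0865: forward underpriced → reverse cash-and-carry (short the stock, invest proceeds at r, pay the dividends, go long the forward).
Profit at T = |F_mkt − F*| = |179.98 − 189.0865| = A$9.11 per share

A$9.11 per share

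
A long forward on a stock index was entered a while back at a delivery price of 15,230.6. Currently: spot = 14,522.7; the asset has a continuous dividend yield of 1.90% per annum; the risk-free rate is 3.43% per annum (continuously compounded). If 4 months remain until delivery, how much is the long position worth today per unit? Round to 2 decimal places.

Current fair forward for the remaining 4 months: F = S·e^((r − q)·T), (r − q) = 0.0343 − 0.0190 = 0.0153
F = 14522.7 · e^(0.0153 × 4/12) = 14522.7 × 1.00511303 = 14596.9550
Value of long forward = (F − K)·e^(−rT) = (14596.9550 − 15230.6) · e^(−0.0343·4/12)
= -633.6450 × 0.98863178 = -626.44

-626.44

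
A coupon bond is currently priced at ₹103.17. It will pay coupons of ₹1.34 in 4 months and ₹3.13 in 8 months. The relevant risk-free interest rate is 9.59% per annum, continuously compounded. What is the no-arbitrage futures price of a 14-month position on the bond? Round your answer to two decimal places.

PV(coupons) I = 1.34·e^(−0.0959·4/12) + 3.13·e^(−0.0959·8/12)
I = 1.2978 + 2.9362 = 4.2340
F = (S − I)·e^(rT) = (103.17 − 4.2340) · e^(0.0959·14/12)
= 98.9360 · e^0.111883 = 98.9360 × 1.118382 = ₹110.65

₹110.65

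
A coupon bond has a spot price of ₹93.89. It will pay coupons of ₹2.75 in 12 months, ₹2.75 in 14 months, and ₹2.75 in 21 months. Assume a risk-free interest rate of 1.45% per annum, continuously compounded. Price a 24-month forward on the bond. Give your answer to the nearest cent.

₹88.32

PV(coupons) I = 2.75·e^(−0.0145·12/12) + 2.75·e^(−0.0145·14/12) + 2.75·e^(−0.0145·21/12)
I = 2.7104 + 2.7039 + 2.6811 = 8.0954
F = (S − I)·e^(rT) = (93.89 − 8.0954) · e^(0.0145·24/12)
= 85.7946 · e^0.029000 = 85.7946 × 1.029425 = ₹88.32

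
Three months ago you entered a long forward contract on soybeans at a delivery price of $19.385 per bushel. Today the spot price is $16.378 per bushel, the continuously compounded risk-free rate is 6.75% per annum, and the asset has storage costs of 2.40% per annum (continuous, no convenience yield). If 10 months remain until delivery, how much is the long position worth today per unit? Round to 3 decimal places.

-$1.616 per bushel

Current fair forward for the remaining 10 months: F = S·e^((r + u)·T), (r + u) = 0.0675 + 0.0240 = 0.0915
F = 16.378 · e^(0.0915 × 10/12) = 16.378 × 1.079232 = 17.6757
Value of long forward = (F − K)·e^(−rT) = (17.6757 − 19.385) · e^(−0.0675·10/12)
= -1.7093 × 0.945303 = -1.616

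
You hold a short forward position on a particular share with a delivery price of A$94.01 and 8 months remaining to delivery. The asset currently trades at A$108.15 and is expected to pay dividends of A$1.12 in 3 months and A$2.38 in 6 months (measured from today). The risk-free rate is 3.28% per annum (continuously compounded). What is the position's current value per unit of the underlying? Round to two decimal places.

-A$12.72

PV(remaining dividends) I = 1.12·e^(−0.0328·3/12) + 2.38·e^(−0.0328·6/12) = 3.4521
Current forward F = (S − I)·e^(rT) = (108.15 − 3.4521)·e^(0.0328·8/12) = 104.6979 × 1.022107 = 107.0125
Value (long) = (F − K)·e^(−rT) = (107.0125 − 94.01) × 0.978371 = 12.7213
Short position value = −(long value) = -A$12.72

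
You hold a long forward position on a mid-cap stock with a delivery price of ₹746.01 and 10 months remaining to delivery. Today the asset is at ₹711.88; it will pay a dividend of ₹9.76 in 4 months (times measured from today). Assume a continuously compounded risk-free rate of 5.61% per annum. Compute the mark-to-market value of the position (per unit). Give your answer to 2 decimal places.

PV(remaining dividends) I = 9.76·e^(−0.0561·4/12) = 9.5792
Current forward F = (S − I)·e^(rT) = (711.88 − 9.5792)·e^(0.0561·10/12) = 702.3008 × 1.047860 = 735.9129
Value (long) = (F − K)·e^(−rT) = (735.9129 − 746.01) × 0.954326 = -9.6359
Value = -₹9.64

-₹9.64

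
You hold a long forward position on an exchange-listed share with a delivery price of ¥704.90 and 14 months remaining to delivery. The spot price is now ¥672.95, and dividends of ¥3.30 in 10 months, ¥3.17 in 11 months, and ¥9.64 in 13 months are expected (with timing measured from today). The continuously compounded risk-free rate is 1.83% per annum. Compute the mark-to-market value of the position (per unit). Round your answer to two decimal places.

PV(remaining dividends) I = 3.30·e^(−0.0183·10/12) + 3.17·e^(−0.0183·11/12) + 9.64·e^(−0.0183·13/12) = 15.8181
Current forward F = (S − I)·e^(rT) = (672.95 − 15.8181)·e^(0.0183·14/12) = 657.1319 × 1.021580 = 671.3128
Value (long) = (F − K)·e^(−rT) = (671.3128 − 704.90) × 0.978876 = -32.8777
Value = -¥32.88

-¥32.88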